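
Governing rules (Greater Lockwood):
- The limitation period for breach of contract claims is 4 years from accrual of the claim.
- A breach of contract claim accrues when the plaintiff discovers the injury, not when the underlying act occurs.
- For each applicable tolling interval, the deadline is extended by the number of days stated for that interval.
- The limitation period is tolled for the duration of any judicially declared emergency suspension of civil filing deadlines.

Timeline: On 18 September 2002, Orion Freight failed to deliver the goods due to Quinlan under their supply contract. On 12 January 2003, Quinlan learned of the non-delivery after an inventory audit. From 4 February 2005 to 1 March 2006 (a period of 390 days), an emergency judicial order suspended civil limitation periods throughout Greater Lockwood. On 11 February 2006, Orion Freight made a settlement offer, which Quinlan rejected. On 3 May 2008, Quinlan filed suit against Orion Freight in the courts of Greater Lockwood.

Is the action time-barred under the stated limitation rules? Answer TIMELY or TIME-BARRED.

TIME-BARRED

Under the discovery rule, the claim accrued on 12 January 2003, when Quinlan discovered the injury — not on the 18 September 2002 date of the underlying act.
Adding the 4 years base period to 12 January 2003 gives a deadline of 12 January 2007, before any tolling.
Because the emergency suspension of filing deadlines ran from 4 February 2005 to 1 March 2006, the deadline is extended by 390 days to 6 February 2008.
None of the other events listed affects the running of the period under the stated rules.
Quinlan filed on 3 May 2008, after the 6 February 2008 deadline, so the action is time-barred.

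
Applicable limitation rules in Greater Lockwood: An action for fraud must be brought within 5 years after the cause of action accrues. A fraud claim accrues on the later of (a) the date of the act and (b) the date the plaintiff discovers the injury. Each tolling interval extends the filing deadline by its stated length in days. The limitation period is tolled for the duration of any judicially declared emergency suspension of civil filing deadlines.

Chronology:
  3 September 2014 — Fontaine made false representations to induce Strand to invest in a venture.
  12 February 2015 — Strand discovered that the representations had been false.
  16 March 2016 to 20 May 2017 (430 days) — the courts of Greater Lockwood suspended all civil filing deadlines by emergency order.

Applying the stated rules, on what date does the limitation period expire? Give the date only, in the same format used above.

Because discovery on 12 February 2015 post-dates the 3 September 2014 act, accrual under the later-of rule falls on 12 February 2015.
Adding the 5 years base period to 12 February 2015 gives a deadline of 12 February 2020, before any tolling.
The emergency suspension of filing deadlines from 16 March 2016 to 20 May 2017 tolled the period for 430 days, extending the deadline to 17 April 2021.

17 April 2021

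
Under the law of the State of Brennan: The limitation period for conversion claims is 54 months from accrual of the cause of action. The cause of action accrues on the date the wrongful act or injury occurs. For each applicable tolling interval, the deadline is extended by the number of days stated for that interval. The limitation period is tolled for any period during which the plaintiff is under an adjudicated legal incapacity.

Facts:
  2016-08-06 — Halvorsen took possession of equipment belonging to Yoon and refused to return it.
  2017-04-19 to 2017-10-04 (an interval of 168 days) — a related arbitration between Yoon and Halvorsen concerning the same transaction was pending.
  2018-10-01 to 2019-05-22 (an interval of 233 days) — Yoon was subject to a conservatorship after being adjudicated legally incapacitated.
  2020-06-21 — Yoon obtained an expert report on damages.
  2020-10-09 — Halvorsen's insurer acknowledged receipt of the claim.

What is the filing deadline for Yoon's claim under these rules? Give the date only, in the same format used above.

2021-09-27

The claim accrued on 2016-08-06, when the wrongful act occurred.
The untolled deadline — 54 months after 2016-08-06 — is 2021-02-06.
The period was tolled for 233 days by the plaintiff's legal incapacity (2018-10-01 to 2019-05-22), pushing the deadline to 2021-09-27.
Although a pending arbitration ran from 2017-04-19 to 2017-10-04, the stated rules do not make that a tolling event, so it is disregarded.
None of the other events listed affects the running of the period under the stated rules.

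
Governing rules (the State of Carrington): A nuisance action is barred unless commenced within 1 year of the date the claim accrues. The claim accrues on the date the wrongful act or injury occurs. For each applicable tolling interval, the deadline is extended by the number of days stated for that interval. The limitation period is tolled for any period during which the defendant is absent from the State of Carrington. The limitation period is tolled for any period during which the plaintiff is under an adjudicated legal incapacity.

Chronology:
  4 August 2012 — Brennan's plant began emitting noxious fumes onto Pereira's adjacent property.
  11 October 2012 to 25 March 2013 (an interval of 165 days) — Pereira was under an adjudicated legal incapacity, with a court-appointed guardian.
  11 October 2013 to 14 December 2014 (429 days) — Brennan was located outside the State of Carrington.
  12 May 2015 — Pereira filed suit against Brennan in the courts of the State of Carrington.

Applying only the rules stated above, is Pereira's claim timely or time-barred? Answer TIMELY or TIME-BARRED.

The limitation period began to run on 4 August 2012.
1 year from 4 August 2012 is 4 August 2013.
Because the plaintiff's legal incapacity ran from 11 October 2012 to 25 March 2013, the deadline is extended by 165 days to 16 January 2014.
The period was tolled for 429 days by the defendant's absence from the jurisdiction (11 October 2013 to 14 December 2014), pushing the deadline to 21 March 2015.
The 12 May 2015 filing falls after the 21 March 2015 deadline; the claim is time-barred.

TIME-BARRED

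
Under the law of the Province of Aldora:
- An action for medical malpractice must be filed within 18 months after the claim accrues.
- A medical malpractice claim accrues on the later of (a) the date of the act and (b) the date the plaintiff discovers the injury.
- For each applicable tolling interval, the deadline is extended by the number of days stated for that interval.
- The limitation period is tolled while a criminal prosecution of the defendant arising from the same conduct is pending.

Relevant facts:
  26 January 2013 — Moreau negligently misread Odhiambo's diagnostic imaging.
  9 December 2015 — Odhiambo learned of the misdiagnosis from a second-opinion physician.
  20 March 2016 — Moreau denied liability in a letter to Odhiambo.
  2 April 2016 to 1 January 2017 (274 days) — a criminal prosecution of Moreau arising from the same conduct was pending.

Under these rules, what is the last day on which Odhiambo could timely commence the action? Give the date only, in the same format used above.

Because discovery on 9 December 2015 post-dates the 26 January 2013 act, accrual under the later-of rule falls on 9 December 2015.
Adding the 18 months base period to 9 December 2015 gives a deadline of 9 June 2017, before any tolling.
Because the pending criminal prosecution ran from 2 April 2016 to 1 January 2017, the deadline is extended by 274 days to 10 March 2018.
None of the other events listed affects the running of the period under the stated rules.

10 March 2018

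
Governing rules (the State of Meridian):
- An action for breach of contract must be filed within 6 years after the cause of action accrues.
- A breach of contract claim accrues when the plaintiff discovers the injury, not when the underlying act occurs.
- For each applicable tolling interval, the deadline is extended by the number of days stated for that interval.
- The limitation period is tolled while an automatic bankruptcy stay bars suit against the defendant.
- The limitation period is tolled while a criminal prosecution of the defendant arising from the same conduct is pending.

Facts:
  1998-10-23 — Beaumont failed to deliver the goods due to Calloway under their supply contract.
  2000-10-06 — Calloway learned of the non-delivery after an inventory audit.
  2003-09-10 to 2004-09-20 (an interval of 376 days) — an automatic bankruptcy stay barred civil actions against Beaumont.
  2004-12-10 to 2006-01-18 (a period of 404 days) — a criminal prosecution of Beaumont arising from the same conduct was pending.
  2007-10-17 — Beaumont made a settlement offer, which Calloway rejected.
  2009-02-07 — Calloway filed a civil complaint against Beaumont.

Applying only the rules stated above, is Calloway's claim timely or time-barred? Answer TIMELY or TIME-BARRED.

The claim did not accrue until Calloway discovered the injury on 2000-10-06; the 1998-10-23 act date does not start the clock under the stated rule.
The untolled deadline — 6 years after 2000-10-06 — is 2006-10-06.
Because the automatic bankruptcy stay ran from 2003-09-10 to 2004-09-20, the deadline is extended by 376 days to 2007-10-17.
The period was tolled for 404 days by the pending criminal prosecution (2004-12-10 to 2006-01-18), pushing the deadline to 2008-11-24.
The other events in the timeline have no effect on the limitation period under the stated rules.
The 2009-02-07 filing falls after the 2008-11-24 deadline; the claim is time-barred.

TIME-BARRED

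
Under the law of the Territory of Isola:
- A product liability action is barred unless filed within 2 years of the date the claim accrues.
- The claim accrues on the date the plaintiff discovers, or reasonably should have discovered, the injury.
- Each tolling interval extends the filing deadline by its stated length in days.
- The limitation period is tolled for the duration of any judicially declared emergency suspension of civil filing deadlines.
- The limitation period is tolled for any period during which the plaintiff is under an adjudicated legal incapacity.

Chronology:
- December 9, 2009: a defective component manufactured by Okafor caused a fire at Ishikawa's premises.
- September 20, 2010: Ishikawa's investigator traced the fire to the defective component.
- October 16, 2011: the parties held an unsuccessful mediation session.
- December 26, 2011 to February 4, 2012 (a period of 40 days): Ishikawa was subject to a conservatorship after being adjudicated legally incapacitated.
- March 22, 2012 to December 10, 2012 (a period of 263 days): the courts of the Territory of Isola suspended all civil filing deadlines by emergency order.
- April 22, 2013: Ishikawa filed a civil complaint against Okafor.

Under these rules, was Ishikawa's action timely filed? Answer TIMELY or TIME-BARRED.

TIMELY

The claim did not accrue until Ishikawa discovered the injury on September 20, 2010; the December 9, 2009 act date does not start the clock under the stated rule.
2 years from September 20, 2010 is September 20, 2012.
The plaintiff's legal incapacity from December 26, 2011 to February 4, 2012 tolled the period for 40 days, extending the deadline to October 30, 2012.
Because the emergency suspension of filing deadlines ran from March 22, 2012 to December 10, 2012, the deadline is extended by 263 days to July 20, 2013.
Nothing else in the chronology tolls or restarts the period.
The April 22, 2013 filing precedes the July 20, 2013 deadline; the claim is timely.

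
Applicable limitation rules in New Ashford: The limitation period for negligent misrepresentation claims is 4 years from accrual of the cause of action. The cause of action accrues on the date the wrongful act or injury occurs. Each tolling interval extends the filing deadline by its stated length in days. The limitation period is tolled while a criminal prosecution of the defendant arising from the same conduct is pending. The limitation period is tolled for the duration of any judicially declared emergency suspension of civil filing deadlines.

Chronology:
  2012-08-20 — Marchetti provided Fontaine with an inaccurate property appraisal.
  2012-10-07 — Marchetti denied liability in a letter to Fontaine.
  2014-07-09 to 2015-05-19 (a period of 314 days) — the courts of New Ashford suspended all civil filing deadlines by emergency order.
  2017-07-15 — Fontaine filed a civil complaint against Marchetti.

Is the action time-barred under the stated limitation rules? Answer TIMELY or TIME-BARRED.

The cause of action accrued on 2012-08-20, the date of the act.
The untolled deadline — 4 years after 2012-08-20 — is 2016-08-20.
Because the emergency suspension of filing deadlines ran from 2014-07-09 to 2015-05-19, the deadline is extended by 314 days to 2017-06-30.
None of the other events listed affects the running of the period under the stated rules.
Fontaine filed on 2017-07-15, after the 2017-06-30 deadline, so the action is time-barred.

TIME-BARRED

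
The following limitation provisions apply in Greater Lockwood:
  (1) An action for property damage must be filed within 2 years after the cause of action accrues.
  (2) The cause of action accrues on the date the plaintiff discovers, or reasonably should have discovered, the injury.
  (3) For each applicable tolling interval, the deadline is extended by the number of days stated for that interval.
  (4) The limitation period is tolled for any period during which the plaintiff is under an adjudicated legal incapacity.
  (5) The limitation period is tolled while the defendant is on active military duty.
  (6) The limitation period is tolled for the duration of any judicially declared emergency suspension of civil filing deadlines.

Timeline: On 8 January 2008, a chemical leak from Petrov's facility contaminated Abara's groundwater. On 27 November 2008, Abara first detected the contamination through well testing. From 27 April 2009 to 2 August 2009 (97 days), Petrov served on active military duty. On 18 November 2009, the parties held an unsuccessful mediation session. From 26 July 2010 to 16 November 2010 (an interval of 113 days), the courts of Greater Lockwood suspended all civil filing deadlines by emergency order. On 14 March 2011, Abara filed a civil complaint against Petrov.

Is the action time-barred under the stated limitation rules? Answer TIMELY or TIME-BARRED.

Accrual is tied to discovery, so the period began on 27 November 2008 rather than on 8 January 2008 when the act occurred.
2 years from 27 November 2008 is 27 November 2010.
The defendant's active military service from 27 April 2009 to 2 August 2009 tolled the period for 97 days, extending the deadline to 4 March 2011.
Because the emergency suspension of filing deadlines ran from 26 July 2010 to 16 November 2010, the deadline is extended by 113 days to 25 June 2011.
None of the other events listed affects the running of the period under the stated rules.
Abara filed on 14 March 2011, before the 25 June 2011 deadline, so the action is timely.

TIMELY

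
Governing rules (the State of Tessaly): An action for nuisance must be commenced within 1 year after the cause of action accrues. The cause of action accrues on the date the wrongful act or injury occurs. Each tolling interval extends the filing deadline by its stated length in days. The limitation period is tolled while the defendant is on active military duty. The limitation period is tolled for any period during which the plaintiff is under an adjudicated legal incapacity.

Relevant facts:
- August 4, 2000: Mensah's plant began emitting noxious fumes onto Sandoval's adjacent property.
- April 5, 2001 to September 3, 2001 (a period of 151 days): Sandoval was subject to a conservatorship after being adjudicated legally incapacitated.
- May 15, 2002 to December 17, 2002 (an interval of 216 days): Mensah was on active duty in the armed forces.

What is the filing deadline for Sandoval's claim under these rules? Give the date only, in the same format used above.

The limitation period began to run on August 4, 2000.
Adding the 1 year base period to August 4, 2000 gives a deadline of August 4, 2001, before any tolling.
Because the plaintiff's legal incapacity ran from April 5, 2001 to September 3, 2001, the deadline is extended by 151 days to January 2, 2002.
The defendant's active military service from May 15, 2002 to December 17, 2002 began after the period had already run on January 2, 2002, so it has no tolling effect.

January 2, 2002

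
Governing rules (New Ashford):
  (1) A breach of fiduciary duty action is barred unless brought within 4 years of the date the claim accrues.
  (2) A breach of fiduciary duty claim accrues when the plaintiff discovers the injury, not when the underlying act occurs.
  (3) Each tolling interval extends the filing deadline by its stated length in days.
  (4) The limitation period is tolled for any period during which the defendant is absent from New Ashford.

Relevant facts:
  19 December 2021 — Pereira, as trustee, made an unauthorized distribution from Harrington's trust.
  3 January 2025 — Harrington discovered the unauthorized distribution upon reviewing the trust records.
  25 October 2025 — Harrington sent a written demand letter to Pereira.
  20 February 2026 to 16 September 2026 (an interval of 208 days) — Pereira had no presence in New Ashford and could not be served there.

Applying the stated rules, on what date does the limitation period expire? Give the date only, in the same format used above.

The claim did not accrue until Harrington discovered the injury on 3 January 2025; the 19 December 2021 act date does not start the clock under the stated rule.
The untolled deadline — 4 years after 3 January 2025 — is 3 January 2029.
The defendant's absence from the jurisdiction from 20 February 2026 to 16 September 2026 tolled the period for 208 days, extending the deadline to 30 July 2029.
Nothing else in the chronology tolls or restarts the period.

30 July 2029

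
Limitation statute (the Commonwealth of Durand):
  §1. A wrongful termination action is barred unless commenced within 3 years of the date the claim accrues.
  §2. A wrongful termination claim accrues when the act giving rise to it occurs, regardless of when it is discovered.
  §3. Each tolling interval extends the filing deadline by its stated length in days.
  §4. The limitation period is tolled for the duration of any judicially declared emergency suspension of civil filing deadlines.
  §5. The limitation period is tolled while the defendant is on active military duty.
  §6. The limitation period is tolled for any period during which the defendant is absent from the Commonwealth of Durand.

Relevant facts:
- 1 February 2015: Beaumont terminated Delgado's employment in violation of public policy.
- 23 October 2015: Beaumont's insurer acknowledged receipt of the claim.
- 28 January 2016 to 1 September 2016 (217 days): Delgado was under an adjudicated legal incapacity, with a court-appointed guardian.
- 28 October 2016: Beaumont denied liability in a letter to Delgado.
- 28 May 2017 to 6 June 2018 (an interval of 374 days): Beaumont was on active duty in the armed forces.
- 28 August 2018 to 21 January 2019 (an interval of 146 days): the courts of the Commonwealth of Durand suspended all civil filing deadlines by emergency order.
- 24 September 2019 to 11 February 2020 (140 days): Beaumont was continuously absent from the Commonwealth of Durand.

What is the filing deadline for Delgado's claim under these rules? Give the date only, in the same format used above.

6 July 2019

The claim accrued on 1 February 2015, the date of the act.
The untolled deadline — 3 years after 1 February 2015 — is 1 February 2018.
The period was tolled for 374 days by the defendant's active military service (28 May 2017 to 6 June 2018), pushing the deadline to 10 February 2019.
The period was tolled for 146 days by the emergency suspension of filing deadlines (28 August 2018 to 21 January 2019), pushing the deadline to 6 July 2019.
The defendant's absence from the jurisdiction starting 24 September 2019 came too late — the period had run on 6 July 2019 — and so does not extend the deadline.
Although the plaintiff's incapacity ran from 28 January 2016 to 1 September 2016, the stated rules do not make that a tolling event, so it is disregarded.
Nothing else in the chronology tolls or restarts the period.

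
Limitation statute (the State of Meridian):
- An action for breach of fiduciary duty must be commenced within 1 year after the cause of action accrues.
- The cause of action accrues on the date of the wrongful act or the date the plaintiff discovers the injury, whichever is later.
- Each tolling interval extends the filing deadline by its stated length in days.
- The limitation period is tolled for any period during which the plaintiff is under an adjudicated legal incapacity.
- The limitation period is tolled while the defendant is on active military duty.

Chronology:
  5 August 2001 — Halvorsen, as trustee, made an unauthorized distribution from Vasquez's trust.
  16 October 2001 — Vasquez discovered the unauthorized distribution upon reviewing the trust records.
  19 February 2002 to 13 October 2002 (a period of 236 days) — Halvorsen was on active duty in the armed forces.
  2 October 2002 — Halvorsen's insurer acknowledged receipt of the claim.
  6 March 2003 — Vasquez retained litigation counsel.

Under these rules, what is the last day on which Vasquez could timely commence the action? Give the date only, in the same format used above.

The claim accrued on 16 October 2001 — the later of the 5 August 2001 act and the 16 October 2001 discovery.
The untolled deadline — 1 year after 16 October 2001 — is 16 October 2002.
The period was tolled for 236 days by the defendant's active military service (19 February 2002 to 13 October 2002), pushing the deadline to 9 June 2003.
None of the other events listed affects the running of the period under the stated rules.

9 June 2003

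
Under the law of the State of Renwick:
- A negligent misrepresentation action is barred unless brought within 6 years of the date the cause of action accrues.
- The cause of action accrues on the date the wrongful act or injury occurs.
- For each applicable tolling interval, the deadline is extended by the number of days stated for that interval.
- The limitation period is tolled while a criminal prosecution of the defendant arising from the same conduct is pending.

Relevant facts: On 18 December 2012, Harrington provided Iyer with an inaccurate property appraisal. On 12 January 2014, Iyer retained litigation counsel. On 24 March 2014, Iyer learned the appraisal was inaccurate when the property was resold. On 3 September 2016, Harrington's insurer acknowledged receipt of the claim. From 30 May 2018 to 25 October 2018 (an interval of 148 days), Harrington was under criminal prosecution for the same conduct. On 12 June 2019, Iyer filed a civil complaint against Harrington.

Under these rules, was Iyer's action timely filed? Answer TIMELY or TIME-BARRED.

Accrual is governed by the date of the act, so the period began to run on 18 December 2012; the later discovery on 24 March 2014 is irrelevant under the stated rule.
6 years from 18 December 2012 is 18 December 2018.
The pending criminal prosecution from 30 May 2018 to 25 October 2018 tolled the period for 148 days, extending the deadline to 15 May 2019.
Nothing else in the chronology tolls or restarts the period.
The 12 June 2019 filing falls after the 15 May 2019 deadline; the claim is time-barred.

TIME-BARRED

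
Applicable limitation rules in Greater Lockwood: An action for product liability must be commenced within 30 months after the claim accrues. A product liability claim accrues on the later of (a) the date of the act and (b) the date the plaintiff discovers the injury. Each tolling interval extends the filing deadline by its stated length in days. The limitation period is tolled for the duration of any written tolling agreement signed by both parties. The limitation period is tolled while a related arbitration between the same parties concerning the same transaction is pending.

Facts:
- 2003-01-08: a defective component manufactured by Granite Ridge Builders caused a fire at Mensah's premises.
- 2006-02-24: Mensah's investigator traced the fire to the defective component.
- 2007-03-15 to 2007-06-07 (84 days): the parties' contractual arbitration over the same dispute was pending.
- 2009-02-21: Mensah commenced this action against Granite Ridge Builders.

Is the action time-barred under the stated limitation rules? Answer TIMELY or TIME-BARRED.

Taking the later of the act (2003-01-08) and discovery (2006-02-24), the claim accrued on 2006-02-24.
30 months from 2006-02-24 is 2008-08-24.
The pending related arbitration from 2007-03-15 to 2007-06-07 tolled the period for 84 days, extending the deadline to 2008-11-16.
Filing on 2009-02-21 missed the 2008-11-16 deadline — the action is time-barred.

TIME-BARRED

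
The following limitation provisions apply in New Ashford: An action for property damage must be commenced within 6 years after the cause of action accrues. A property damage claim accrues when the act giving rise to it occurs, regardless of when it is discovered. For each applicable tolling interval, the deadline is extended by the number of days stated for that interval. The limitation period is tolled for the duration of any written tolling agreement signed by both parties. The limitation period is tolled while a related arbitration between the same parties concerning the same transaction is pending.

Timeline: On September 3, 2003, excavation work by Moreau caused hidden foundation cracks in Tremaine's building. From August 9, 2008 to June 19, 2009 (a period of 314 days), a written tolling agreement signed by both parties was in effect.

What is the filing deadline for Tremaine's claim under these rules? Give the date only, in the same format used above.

July 14, 2010

The cause of action accrued on September 3, 2003, the date of the act.
Adding the 6 years base period to September 3, 2003 gives a deadline of September 3, 2009, before any tolling.
The period was tolled for 314 days by the written tolling agreement (August 9, 2008 to June 19, 2009), pushing the deadline to July 14, 2010.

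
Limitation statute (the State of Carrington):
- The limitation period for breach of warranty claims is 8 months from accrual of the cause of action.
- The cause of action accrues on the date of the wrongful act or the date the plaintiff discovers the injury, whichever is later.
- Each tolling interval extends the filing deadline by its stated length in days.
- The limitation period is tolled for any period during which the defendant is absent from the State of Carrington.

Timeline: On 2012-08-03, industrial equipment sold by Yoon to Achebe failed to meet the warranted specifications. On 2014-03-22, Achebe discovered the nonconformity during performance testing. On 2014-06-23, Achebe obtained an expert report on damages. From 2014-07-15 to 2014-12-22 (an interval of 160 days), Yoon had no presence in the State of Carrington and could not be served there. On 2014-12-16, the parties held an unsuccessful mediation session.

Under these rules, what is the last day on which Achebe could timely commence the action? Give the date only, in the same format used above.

2015-05-01

The claim accrued on 2014-03-22 — the later of the 2012-08-03 act and the 2014-03-22 discovery.
8 months from 2014-03-22 is 2014-11-22.
The period was tolled for 160 days by the defendant's absence from the jurisdiction (2014-07-15 to 2014-12-22), pushing the deadline to 2015-05-01.
The other events in the timeline have no effect on the limitation period under the stated rules.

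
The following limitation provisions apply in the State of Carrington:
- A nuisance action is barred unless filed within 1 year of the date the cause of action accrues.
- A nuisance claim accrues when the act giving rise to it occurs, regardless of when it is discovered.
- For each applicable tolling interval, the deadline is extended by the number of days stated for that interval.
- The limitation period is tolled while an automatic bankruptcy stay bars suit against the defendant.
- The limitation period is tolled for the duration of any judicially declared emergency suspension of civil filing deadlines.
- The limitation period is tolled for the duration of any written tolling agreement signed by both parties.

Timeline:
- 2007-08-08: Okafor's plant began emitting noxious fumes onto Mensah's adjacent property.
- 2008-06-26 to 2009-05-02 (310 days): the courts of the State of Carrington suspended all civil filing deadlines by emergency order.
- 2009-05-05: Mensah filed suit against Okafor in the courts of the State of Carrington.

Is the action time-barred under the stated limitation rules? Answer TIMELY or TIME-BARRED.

The cause of action accrued on 2007-08-08, the date of the act.
Adding the 1 year base period to 2007-08-08 gives a deadline of 2008-08-08, before any tolling.
The period was tolled for 310 days by the emergency suspension of filing deadlines (2008-06-26 to 2009-05-02), pushing the deadline to 2009-06-14.
Mensah filed on 2009-05-05, before the 2009-06-14 deadline, so the action is timely.

TIMELY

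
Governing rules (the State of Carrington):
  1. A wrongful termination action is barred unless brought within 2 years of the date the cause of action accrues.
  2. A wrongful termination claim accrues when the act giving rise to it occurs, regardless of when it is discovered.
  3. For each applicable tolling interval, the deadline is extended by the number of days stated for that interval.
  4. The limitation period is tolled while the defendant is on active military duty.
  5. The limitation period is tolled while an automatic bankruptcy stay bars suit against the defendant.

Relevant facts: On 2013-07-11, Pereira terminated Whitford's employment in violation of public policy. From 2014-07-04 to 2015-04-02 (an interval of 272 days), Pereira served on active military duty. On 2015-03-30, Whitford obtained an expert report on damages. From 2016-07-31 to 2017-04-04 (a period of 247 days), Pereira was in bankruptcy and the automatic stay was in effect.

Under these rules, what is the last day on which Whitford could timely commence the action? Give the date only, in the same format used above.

The limitation period began to run on 2013-07-11.
Adding the 2 years base period to 2013-07-11 gives a deadline of 2015-07-11, before any tolling.
The period was tolled for 272 days by the defendant's active military service (2014-07-04 to 2015-04-02), pushing the deadline to 2016-04-08.
By the time the automatic bankruptcy stay began on 2016-07-31, the limitation period had already expired on 2016-04-08; that interval cannot revive it.
The other events in the timeline have no effect on the limitation period under the stated rules.

2016-04-08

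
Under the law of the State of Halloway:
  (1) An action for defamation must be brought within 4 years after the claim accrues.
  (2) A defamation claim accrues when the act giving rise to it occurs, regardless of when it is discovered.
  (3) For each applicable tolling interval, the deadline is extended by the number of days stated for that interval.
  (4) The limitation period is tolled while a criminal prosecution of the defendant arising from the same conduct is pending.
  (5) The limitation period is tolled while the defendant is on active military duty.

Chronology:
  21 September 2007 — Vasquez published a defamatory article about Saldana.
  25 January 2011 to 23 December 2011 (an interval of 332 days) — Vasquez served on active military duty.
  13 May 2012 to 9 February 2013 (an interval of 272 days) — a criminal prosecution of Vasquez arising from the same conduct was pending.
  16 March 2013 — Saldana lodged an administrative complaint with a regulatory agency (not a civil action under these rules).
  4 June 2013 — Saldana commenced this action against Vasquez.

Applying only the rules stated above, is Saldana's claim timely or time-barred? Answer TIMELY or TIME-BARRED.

TIME-BARRED

The claim accrued on 21 September 2007, the date of the act.
The untolled deadline — 4 years after 21 September 2007 — is 21 September 2011.
The period was tolled for 332 days by the defendant's active military service (25 January 2011 to 23 December 2011), pushing the deadline to 18 August 2012.
The pending criminal prosecution from 13 May 2012 to 9 February 2013 tolled the period for 272 days, extending the deadline to 17 May 2013.
None of the other events listed affects the running of the period under the stated rules.
Filing on 4 June 2013 missed the 17 May 2013 deadline — the action is time-barred.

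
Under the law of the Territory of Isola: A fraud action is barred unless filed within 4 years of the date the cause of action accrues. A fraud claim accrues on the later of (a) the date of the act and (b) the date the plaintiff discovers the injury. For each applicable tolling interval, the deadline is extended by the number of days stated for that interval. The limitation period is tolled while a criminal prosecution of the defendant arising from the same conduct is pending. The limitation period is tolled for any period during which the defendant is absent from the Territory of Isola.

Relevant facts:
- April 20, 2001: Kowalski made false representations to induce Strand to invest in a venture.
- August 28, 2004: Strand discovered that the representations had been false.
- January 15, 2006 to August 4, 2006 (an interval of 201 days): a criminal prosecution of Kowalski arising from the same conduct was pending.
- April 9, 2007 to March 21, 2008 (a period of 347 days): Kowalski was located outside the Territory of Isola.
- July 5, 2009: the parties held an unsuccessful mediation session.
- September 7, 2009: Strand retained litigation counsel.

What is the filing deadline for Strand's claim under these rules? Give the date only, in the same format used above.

Because discovery on August 28, 2004 post-dates the April 20, 2001 act, accrual under the later-of rule falls on August 28, 2004.
The untolled deadline — 4 years after August 28, 2004 — is August 28, 2008.
The pending criminal prosecution from January 15, 2006 to August 4, 2006 tolled the period for 201 days, extending the deadline to March 17, 2009.
The period was tolled for 347 days by the defendant's absence from the jurisdiction (April 9, 2007 to March 21, 2008), pushing the deadline to February 27, 2010.
The other events in the timeline have no effect on the limitation period under the stated rules.

February 27, 2010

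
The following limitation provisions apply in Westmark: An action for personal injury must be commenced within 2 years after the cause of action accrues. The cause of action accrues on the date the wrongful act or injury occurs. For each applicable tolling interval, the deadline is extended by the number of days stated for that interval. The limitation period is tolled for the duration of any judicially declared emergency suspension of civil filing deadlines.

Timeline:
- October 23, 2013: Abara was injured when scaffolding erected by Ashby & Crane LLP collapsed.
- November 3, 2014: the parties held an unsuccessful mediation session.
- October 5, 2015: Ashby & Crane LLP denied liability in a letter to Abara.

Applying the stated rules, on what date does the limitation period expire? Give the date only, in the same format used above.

October 23, 2015

The claim accrued on October 23, 2013, when the wrongful act occurred.
The untolled deadline — 2 years after October 23, 2013 — is October 23, 2015.
The other events in the timeline have no effect on the limitation period under the stated rules.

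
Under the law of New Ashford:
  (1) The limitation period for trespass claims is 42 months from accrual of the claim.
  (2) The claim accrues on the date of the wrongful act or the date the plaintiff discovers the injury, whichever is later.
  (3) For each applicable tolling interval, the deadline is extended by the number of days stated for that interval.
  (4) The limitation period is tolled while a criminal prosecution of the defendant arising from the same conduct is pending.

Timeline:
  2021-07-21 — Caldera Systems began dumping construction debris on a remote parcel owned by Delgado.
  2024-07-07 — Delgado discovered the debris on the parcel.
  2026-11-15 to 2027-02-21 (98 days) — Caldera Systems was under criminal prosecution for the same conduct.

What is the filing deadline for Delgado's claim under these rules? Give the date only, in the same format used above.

2028-04-14

Because discovery on 2024-07-07 post-dates the 2021-07-21 act, accrual under the later-of rule falls on 2024-07-07.
The untolled deadline — 42 months after 2024-07-07 — is 2028-01-07.
Because the pending criminal prosecution ran from 2026-11-15 to 2027-02-21, the deadline is extended by 98 days to 2028-04-14.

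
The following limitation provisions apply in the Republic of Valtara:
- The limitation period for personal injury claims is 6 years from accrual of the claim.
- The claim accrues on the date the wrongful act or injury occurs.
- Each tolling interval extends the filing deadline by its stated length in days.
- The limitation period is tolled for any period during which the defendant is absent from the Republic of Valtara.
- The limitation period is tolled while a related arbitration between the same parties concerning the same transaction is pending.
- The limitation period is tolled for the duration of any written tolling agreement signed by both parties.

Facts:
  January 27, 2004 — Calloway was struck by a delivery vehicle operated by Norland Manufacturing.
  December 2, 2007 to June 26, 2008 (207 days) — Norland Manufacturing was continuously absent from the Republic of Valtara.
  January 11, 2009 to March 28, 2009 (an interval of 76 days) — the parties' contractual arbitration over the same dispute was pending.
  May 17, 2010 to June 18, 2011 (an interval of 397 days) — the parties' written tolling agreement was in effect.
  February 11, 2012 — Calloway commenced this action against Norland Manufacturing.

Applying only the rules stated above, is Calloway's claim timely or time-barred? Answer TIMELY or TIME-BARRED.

TIME-BARRED

The claim accrued on January 27, 2004, the date of the act.
The untolled deadline — 6 years after January 27, 2004 — is January 27, 2010.
The defendant's absence from the jurisdiction from December 2, 2007 to June 26, 2008 tolled the period for 207 days, extending the deadline to August 22, 2010.
The period was tolled for 76 days by the pending related arbitration (January 11, 2009 to March 28, 2009), pushing the deadline to November 6, 2010.
The written tolling agreement from May 17, 2010 to June 18, 2011 tolled the period for 397 days, extending the deadline to December 8, 2011.
Filing on February 11, 2012 missed the December 8, 2011 deadline — the action is time-barred.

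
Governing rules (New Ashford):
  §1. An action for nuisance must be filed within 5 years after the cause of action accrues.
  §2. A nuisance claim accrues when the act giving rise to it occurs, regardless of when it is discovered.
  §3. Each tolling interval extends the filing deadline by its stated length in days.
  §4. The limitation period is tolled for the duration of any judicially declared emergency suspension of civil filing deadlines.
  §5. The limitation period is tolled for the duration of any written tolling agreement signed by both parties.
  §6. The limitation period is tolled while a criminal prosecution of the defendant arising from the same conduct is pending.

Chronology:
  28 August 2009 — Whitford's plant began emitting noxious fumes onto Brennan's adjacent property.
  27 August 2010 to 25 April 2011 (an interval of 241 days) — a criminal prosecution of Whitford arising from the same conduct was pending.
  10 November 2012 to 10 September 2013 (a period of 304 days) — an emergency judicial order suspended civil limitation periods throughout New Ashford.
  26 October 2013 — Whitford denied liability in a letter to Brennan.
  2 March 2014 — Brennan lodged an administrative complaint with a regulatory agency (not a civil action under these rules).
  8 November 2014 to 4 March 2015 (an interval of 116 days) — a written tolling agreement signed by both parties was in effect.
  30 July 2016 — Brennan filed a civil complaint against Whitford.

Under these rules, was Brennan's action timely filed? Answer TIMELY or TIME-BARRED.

The cause of action accrued on 28 August 2009, the date of the act.
Adding the 5 years base period to 28 August 2009 gives a deadline of 28 August 2014, before any tolling.
Because the pending criminal prosecution ran from 27 August 2010 to 25 April 2011, the deadline is extended by 241 days to 26 April 2015.
Because the emergency suspension of filing deadlines ran from 10 November 2012 to 10 September 2013, the deadline is extended by 304 days to 24 February 2016.
The period was tolled for 116 days by the written tolling agreement (8 November 2014 to 4 March 2015), pushing the deadline to 19 June 2016.
Nothing else in the chronology tolls or restarts the period.
The 30 July 2016 filing falls after the 19 June 2016 deadline; the claim is time-barred.

TIME-BARRED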